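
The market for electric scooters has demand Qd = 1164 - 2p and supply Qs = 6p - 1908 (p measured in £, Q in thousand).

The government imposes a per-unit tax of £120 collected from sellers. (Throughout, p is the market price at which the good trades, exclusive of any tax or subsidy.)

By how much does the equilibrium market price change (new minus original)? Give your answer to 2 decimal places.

+90.00

Initially, 1164 - 2p = 6p - 1908, so 3072 = 8p and p = 384, Q = 396.
Since sellers keep the price net of the tax, the effective supply curve becomes Qs = 6p - 2628.
Setting them equal: 1164 - 2p = 6p - 2628 → 3792 = 8p, so p = 474 and Q = 216.
Δp = 474 − 384 = +90.00.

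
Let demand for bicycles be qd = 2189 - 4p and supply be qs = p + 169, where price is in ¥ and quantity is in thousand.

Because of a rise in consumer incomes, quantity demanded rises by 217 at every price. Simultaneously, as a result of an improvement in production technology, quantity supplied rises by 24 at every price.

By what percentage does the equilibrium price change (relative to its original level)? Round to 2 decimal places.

+9.55

Initially, 2189 - 4p = p + 169, so 2020 = 5p and p = 404, q = 573.
After the shift, demand is qd = 2406 - 4p and supply is qs = p + 193.
Clearing the new market: 2406 - 4p = p + 193, so p = 442.6 and q = 635.6.
%Δp = (442.6 − 404) / 404 × 100 = +9.55%.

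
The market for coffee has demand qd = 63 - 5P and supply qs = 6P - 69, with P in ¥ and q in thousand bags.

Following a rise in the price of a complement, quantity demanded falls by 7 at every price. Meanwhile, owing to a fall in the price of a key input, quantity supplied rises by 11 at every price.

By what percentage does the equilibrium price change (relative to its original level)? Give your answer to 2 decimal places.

-13.64

Before the shock: 63 - 5P = 6P - 69 ⇒ 132 = 11P ⇒ P = 12, q = 3.
The new curves are qd = 56 - 5P (demand) and qs = 6P - 58 (supply).
Equate the new curves: 56 - 5P = 6P - 58, giving 114 = 11P, P = 114/11 ≈ 10.3636, q = 46/11 ≈ 4.1818.
%ΔP = (10.3636 − 12) / 12 × 100 = -13.64%.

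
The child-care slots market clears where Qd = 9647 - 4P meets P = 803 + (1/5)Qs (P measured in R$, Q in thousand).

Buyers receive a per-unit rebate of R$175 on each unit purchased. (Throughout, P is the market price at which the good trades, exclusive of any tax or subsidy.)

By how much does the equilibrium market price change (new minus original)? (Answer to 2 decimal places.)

Initially, 9647 - 4P = 5P - 4015, so 13662 = 9P and P = 1518, Q = 3575.
Since buyers' out-of-pocket price is the market price minus the rebate, the effective demand curve becomes Qd = 10347 - 4P.
Setting them equal: 10347 - 4P = 5P - 4015 → 14362 = 9P, so P = 14362/9 ≈ 1595.7778 and Q = 35675/9 ≈ 3963.8889.
ΔP = 1595.7778 − 1518 = +77.78.

+77.78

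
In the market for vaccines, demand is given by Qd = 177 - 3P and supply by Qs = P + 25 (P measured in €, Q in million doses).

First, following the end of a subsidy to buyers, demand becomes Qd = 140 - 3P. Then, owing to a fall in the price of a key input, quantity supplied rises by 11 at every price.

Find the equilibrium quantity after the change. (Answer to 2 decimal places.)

62.00

Before the shock: 177 - 3P = P + 25 ⇒ 152 = 4P ⇒ P = 38, Q = 63.
After the shift, demand is Qd = 140 - 3P and supply is Qs = P + 36.
Setting them equal: 140 - 3P = P + 36 → 104 = 4P, so P = 26 and Q = 62.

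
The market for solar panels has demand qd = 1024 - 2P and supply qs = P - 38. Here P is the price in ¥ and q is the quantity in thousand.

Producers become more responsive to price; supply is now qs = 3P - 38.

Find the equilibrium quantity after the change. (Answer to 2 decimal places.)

Initially, 1024 - 2P = P - 38, so 1062 = 3P and P = 354, q = 316.
With the change applied: demand qd = 1024 - 2P, supply qs = 3P - 38.
Equate the new curves: 1024 - 2P = 3P - 38, giving 1062 = 5P, P = 212.4, q = 599.2.

599.20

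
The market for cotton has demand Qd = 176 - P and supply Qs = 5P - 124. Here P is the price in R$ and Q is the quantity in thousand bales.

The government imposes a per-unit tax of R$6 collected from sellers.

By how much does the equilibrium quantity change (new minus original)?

-5

Original equilibrium: 176 - P = 5P - 124 gives 300 = 6P, so P = 50 and Q = 126.
Since sellers keep the price net of the tax, the effective supply curve becomes Qs = 5P - 154.
New equilibrium: 176 - P = 5P - 154 ⇒ 330 = 6P ⇒ P = 55, Q = 121.
ΔQ = 121 − 126 = -5.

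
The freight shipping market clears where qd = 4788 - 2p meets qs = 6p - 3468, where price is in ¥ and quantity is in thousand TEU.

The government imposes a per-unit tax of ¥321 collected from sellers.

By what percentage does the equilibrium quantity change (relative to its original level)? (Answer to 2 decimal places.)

-17.68

Solve the original market: 4788 - 2p = 6p - 3468, hence p = 1032 and q = 2724.
Since sellers keep the price net of the tax, the effective supply curve becomes qs = 6p - 5394.
Equate the new curves: 4788 - 2p = 6p - 5394, giving 10182 = 8p, p = 1272.75, q = 2242.5.
%Δq = (2242.5 − 2724) / 2724 × 100 = -17.68%.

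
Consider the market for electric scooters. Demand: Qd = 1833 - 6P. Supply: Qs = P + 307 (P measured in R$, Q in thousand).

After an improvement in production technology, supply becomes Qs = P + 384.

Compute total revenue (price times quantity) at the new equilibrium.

Solve the original market: 1833 - 6P = P + 307, hence P = 218 and Q = 525.
After the shift, demand is Qd = 1833 - 6P and supply is Qs = P + 384.
Equate the new curves: 1833 - 6P = P + 384, giving 1449 = 7P, P = 207, Q = 591.
New expenditure = 207 × 591 = 122337.

122337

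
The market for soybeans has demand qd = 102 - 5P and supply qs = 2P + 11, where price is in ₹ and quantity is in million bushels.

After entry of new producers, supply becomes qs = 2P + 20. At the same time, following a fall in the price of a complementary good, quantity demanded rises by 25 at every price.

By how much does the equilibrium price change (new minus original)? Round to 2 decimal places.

Original equilibrium: 102 - 5P = 2P + 11 gives 91 = 7P, so P = 13 and q = 37.
The shock moves the curves to qd = 127 - 5P and qs = 2P + 20.
Equate the new curves: 127 - 5P = 2P + 20, giving 107 = 7P, P = 107/7 ≈ 15.2857, q = 354/7 ≈ 50.5714.
ΔP = 15.2857 − 13 = +2.29.

+2.29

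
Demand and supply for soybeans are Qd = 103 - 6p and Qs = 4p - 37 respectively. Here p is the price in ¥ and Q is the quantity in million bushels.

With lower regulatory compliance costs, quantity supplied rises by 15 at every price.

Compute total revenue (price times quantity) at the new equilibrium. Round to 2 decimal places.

Initially, 103 - 6p = 4p - 37, so 140 = 10p and p = 14, Q = 19.
After the shift, demand is Qd = 103 - 6p and supply is Qs = 4p - 22.
Clearing the new market: 103 - 6p = 4p - 22, so p = 12.5 and Q = 28.
New expenditure = 12.5 × 28 = 350.00.

350.00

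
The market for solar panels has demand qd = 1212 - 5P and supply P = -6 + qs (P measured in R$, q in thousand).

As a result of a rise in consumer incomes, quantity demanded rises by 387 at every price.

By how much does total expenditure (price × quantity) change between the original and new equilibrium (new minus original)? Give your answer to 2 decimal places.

Solve the original market: 1212 - 5P = P + 6, hence P = 201 and q = 207.
After the shift, demand is qd = 1599 - 5P and supply is qs = P + 6.
Equate the new curves: 1599 - 5P = P + 6, giving 1593 = 6P, P = 265.5, q = 271.5.
Expenditure moves from 201×207 = 41607 to 265.5×271.5 = 72083.25; change = +30476.25.

+30476.25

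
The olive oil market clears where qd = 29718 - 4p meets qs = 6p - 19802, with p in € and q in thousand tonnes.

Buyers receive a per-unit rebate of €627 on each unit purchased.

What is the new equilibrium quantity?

11414.8

Initially, 29718 - 4p = 6p - 19802, so 49520 = 10p and p = 4952, q = 9910.
Since buyers' out-of-pocket price is the market price minus the rebate, the effective demand curve becomes qd = 32226 - 4p.
Setting them equal: 32226 - 4p = 6p - 19802 → 52028 = 10p, so p = 5202.8 and q = 11414.8.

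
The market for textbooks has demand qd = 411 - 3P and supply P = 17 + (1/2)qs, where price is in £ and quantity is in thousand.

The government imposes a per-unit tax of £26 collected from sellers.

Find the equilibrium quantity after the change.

Original equilibrium: 411 - 3P = 2P - 34 gives 445 = 5P, so P = 89 and q = 144.
Since sellers keep the price net of the tax, the effective supply curve becomes qs = 2P - 86.
Equate the new curves: 411 - 3P = 2P - 86, giving 497 = 5P, P = 99.4, q = 112.8.

112.8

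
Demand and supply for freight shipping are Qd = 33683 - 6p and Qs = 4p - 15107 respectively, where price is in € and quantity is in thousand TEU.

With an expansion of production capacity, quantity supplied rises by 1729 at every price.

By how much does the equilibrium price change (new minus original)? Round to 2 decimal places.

Initially, 33683 - 6p = 4p - 15107, so 48790 = 10p and p = 4879, Q = 4409.
The shock moves the curves to Qd = 33683 - 6p and Qs = 4p - 13378.
Equate the new curves: 33683 - 6p = 4p - 13378, giving 47061 = 10p, p = 4706.1, Q = 5446.4.
Δp = 4706.1 − 4879 = -172.90.

-172.90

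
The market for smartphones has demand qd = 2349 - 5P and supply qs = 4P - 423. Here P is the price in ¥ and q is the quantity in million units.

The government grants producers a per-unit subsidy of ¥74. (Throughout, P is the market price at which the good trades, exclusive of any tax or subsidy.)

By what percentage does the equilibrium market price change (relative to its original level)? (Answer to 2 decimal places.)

Initially, 2349 - 5P = 4P - 423, so 2772 = 9P and P = 308, q = 809.
Since sellers receive the price plus the subsidy, the effective supply curve becomes qs = 4P - 127.
Equate the new curves: 2349 - 5P = 4P - 127, giving 2476 = 9P, P = 2476/9 ≈ 275.1111, q = 8761/9 ≈ 973.4444.
%ΔP = (275.1111 − 308) / 308 × 100 = -10.68%.

-10.68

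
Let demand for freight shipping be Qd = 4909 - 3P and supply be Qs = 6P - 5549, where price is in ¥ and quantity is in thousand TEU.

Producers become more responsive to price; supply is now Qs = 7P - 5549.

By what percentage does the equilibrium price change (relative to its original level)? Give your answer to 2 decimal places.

-10.00

Before the shock: 4909 - 3P = 6P - 5549 ⇒ 10458 = 9P ⇒ P = 1162, Q = 1423.
The shock moves the curves to Qd = 4909 - 3P and Qs = 7P - 5549.
Setting them equal: 4909 - 3P = 7P - 5549 → 10458 = 10P, so P = 1045.8 and Q = 1771.6.
%ΔP = (1045.8 − 1162) / 1162 × 100 = -10.00%.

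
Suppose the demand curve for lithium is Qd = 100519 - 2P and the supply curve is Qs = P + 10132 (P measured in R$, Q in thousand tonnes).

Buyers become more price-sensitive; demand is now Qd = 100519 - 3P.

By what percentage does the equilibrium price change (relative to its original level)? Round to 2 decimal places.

-25.00

Initially, 100519 - 2P = P + 10132, so 90387 = 3P and P = 30129, Q = 40261.
With the change applied: demand Qd = 100519 - 3P, supply Qs = P + 10132.
Setting them equal: 100519 - 3P = P + 10132 → 90387 = 4P, so P = 22596.75 and Q = 32728.75.
%ΔP = (22596.75 − 30129) / 30129 × 100 = -25.00%.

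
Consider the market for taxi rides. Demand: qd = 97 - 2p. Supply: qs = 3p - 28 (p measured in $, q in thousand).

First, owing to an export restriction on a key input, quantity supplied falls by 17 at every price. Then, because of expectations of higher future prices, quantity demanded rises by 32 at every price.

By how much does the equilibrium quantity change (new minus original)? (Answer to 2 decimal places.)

Solve the original market: 97 - 2p = 3p - 28, hence p = 25 and q = 47.
With the change applied: demand qd = 129 - 2p, supply qs = 3p - 45.
Clearing the new market: 129 - 2p = 3p - 45, so p = 34.8 and q = 59.4.
Δq = 59.4 − 47 = +12.40.

+12.40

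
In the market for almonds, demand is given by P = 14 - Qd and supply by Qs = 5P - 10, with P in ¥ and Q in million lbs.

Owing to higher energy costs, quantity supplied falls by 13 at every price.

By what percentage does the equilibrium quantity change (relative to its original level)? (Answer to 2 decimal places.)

Original equilibrium: 14 - P = 5P - 10 gives 24 = 6P, so P = 4 and Q = 10.
After the shift, demand is Qd = 14 - P and supply is Qs = 5P - 23.
Clearing the new market: 14 - P = 5P - 23, so P = 37/6 ≈ 6.1667 and Q = 47/6 ≈ 7.8333.
%ΔQ = (7.8333 − 10) / 10 × 100 = -21.67%.

-21.67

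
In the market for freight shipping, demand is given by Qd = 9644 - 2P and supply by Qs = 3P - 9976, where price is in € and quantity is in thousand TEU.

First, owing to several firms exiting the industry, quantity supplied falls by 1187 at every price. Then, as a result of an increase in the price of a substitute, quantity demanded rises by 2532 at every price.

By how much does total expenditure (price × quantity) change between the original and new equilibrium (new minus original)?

+6210915.12

Initially, 9644 - 2P = 3P - 9976, so 19620 = 5P and P = 3924, Q = 1796.
The new curves are Qd = 12176 - 2P (demand) and Qs = 3P - 11163 (supply).
Setting them equal: 12176 - 2P = 3P - 11163 → 23339 = 5P, so P = 4667.8 and Q = 2840.4.
Expenditure moves from 3924×1796 = 7047504 to 4667.8×2840.4 = 13258419.12; change = +6210915.12.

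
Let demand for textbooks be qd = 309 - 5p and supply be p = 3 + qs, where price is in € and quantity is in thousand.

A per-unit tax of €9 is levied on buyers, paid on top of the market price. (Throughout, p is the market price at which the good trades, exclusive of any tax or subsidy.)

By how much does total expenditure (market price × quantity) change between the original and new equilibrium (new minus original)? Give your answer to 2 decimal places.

-701.25

Original equilibrium: 309 - 5p = p - 3 gives 312 = 6p, so p = 52 and q = 49.
Since buyers pay the price plus the tax, the effective demand curve becomes qd = 264 - 5p.
Equate the new curves: 264 - 5p = p - 3, giving 267 = 6p, p = 44.5, q = 41.5.
Expenditure moves from 52×49 = 2548 to 44.5×41.5 = 1846.75; change = -701.25.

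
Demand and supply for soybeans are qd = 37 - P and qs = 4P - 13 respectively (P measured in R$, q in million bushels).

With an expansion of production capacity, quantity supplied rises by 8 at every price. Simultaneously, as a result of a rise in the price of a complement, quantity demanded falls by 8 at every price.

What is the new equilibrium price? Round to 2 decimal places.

6.80

Before the shock: 37 - P = 4P - 13 ⇒ 50 = 5P ⇒ P = 10, q = 27.
After the shift, demand is qd = 29 - P and supply is qs = 4P - 5.
New equilibrium: 29 - P = 4P - 5 ⇒ 34 = 5P ⇒ P = 6.8, q = 22.2.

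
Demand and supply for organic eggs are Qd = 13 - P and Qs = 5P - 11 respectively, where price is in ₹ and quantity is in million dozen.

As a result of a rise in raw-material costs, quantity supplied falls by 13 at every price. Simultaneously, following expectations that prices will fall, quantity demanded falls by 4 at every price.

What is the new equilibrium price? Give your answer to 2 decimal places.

Solve the original market: 13 - P = 5P - 11, hence P = 4 and Q = 9.
The new curves are Qd = 9 - P (demand) and Qs = 5P - 24 (supply).
Setting them equal: 9 - P = 5P - 24 → 33 = 6P, so P = 5.5 and Q = 3.5.

5.50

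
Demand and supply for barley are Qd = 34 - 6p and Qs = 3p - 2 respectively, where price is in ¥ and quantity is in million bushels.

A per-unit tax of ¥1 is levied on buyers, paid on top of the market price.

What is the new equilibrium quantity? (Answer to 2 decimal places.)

8.00

Solve the original market: 34 - 6p = 3p - 2, hence p = 4 and Q = 10.
Since buyers pay the price plus the tax, the effective demand curve becomes Qd = 28 - 6p.
Equate the new curves: 28 - 6p = 3p - 2, giving 30 = 9p, p = 10/3 ≈ 3.3333, Q = 8.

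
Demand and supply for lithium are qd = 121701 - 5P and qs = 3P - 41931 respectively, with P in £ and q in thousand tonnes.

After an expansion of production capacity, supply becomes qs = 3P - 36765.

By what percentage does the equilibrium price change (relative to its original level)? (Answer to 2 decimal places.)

-3.16

Initially, 121701 - 5P = 3P - 41931, so 163632 = 8P and P = 20454, q = 19431.
After the shift, demand is qd = 121701 - 5P and supply is qs = 3P - 36765.
New equilibrium: 121701 - 5P = 3P - 36765 ⇒ 158466 = 8P ⇒ P = 19808.25, q = 22659.75.
%ΔP = (19808.25 − 20454) / 20454 × 100 = -3.16%.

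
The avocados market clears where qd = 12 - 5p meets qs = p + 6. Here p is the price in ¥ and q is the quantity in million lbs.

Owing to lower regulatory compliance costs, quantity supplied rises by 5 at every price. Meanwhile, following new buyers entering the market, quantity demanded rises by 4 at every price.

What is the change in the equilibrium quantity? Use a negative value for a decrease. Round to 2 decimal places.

Solve the original market: 12 - 5p = p + 6, hence p = 1 and q = 7.
The new curves are qd = 16 - 5p (demand) and qs = p + 11 (supply).
Setting them equal: 16 - 5p = p + 11 → 5 = 6p, so p = 5/6 ≈ 0.8333 and q = 71/6 ≈ 11.8333.
Δq = 11.8333 − 7 = +4.83.

+4.83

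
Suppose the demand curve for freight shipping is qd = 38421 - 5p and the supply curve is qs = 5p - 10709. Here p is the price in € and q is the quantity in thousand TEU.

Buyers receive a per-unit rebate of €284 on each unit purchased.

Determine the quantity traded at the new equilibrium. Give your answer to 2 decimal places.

Solve the original market: 38421 - 5p = 5p - 10709, hence p = 4913 and q = 13856.
Since buyers' out-of-pocket price is the market price minus the rebate, the effective demand curve becomes qd = 39841 - 5p.
New equilibrium: 39841 - 5p = 5p - 10709 ⇒ 50550 = 10p ⇒ p = 5055, q = 14566.

14566.00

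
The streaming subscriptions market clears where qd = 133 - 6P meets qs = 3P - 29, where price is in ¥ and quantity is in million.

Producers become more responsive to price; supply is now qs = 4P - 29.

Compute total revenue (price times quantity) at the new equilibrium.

Initially, 133 - 6P = 3P - 29, so 162 = 9P and P = 18, q = 25.
After the shift, demand is qd = 133 - 6P and supply is qs = 4P - 29.
New equilibrium: 133 - 6P = 4P - 29 ⇒ 162 = 10P ⇒ P = 16.2, q = 35.8.
New expenditure = 16.2 × 35.8 = 579.96.

579.96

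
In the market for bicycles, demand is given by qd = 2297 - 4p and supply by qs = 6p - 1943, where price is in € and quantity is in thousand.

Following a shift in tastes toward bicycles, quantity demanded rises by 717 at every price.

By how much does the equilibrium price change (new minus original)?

Initially, 2297 - 4p = 6p - 1943, so 4240 = 10p and p = 424, q = 601.
With the change applied: demand qd = 3014 - 4p, supply qs = 6p - 1943.
Clearing the new market: 3014 - 4p = 6p - 1943, so p = 495.7 and q = 1031.2.
Δp = 495.7 − 424 = +71.7.

+71.7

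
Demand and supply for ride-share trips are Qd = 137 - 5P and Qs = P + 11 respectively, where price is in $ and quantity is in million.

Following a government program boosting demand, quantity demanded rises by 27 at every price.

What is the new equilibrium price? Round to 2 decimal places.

25.50

Solve the original market: 137 - 5P = P + 11, hence P = 21 and Q = 32.
With the change applied: demand Qd = 164 - 5P, supply Qs = P + 11.
New equilibrium: 164 - 5P = P + 11 ⇒ 153 = 6P ⇒ P = 25.5, Q = 36.5.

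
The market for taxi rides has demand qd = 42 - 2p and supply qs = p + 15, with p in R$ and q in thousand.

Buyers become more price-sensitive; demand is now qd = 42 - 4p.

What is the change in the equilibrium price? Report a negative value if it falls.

-3.6

Before the shock: 42 - 2p = p + 15 ⇒ 27 = 3p ⇒ p = 9, q = 24.
The new curves are qd = 42 - 4p (demand) and qs = p + 15 (supply).
New equilibrium: 42 - 4p = p + 15 ⇒ 27 = 5p ⇒ p = 5.4, q = 20.4.
Δp = 5.4 − 9 = -3.6.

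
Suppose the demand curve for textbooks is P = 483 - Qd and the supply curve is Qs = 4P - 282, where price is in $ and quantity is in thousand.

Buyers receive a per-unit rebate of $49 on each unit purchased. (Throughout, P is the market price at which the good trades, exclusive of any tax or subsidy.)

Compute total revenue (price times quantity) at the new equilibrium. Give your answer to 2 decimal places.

60105.76

Before the shock: 483 - P = 4P - 282 ⇒ 765 = 5P ⇒ P = 153, Q = 330.
Since buyers' out-of-pocket price is the market price minus the rebate, the effective demand curve becomes Qd = 532 - P.
Clearing the new market: 532 - P = 4P - 282, so P = 162.8 and Q = 369.2.
New expenditure = 162.8 × 369.2 = 60105.76.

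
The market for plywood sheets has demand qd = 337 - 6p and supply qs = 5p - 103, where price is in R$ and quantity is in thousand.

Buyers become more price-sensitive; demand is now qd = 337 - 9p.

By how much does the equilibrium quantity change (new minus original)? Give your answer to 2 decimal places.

Solve the original market: 337 - 6p = 5p - 103, hence p = 40 and q = 97.
The new curves are qd = 337 - 9p (demand) and qs = 5p - 103 (supply).
Equate the new curves: 337 - 9p = 5p - 103, giving 440 = 14p, p = 220/7 ≈ 31.4286, q = 379/7 ≈ 54.1429.
Δq = 54.1429 − 97 = -42.86.

-42.86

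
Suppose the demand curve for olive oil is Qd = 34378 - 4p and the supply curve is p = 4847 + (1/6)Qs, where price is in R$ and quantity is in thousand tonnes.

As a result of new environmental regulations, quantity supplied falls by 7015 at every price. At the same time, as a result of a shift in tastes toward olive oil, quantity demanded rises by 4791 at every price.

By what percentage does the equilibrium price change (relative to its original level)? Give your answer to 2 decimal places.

Solve the original market: 34378 - 4p = 6p - 29082, hence p = 6346 and Q = 8994.
The shock moves the curves to Qd = 39169 - 4p and Qs = 6p - 36097.
Clearing the new market: 39169 - 4p = 6p - 36097, so p = 7526.6 and Q = 9062.6.
%Δp = (7526.6 − 6346) / 6346 × 100 = +18.60%.

+18.60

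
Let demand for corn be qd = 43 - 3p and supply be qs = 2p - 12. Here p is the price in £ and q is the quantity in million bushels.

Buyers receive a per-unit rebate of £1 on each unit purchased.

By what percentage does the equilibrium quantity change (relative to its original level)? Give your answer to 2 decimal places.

Initially, 43 - 3p = 2p - 12, so 55 = 5p and p = 11, q = 10.
Since buyers' out-of-pocket price is the market price minus the rebate, the effective demand curve becomes qd = 46 - 3p.
Setting them equal: 46 - 3p = 2p - 12 → 58 = 5p, so p = 11.6 and q = 11.2.
%Δq = (11.2 − 10) / 10 × 100 = +12.00%.

+12.00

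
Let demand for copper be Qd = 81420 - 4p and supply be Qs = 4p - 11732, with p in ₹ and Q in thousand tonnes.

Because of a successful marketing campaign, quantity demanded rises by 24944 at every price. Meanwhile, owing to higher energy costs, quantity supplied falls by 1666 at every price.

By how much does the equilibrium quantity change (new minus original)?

+11639

Solve the original market: 81420 - 4p = 4p - 11732, hence p = 11644 and Q = 34844.
The shock moves the curves to Qd = 106364 - 4p and Qs = 4p - 13398.
Equate the new curves: 106364 - 4p = 4p - 13398, giving 119762 = 8p, p = 14970.25, Q = 46483.
ΔQ = 46483 − 34844 = +11639.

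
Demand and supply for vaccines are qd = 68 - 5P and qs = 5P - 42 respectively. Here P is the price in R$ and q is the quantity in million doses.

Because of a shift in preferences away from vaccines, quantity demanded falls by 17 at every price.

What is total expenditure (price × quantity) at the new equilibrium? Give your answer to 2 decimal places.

Solve the original market: 68 - 5P = 5P - 42, hence P = 11 and q = 13.
With the change applied: demand qd = 51 - 5P, supply qs = 5P - 42.
Equate the new curves: 51 - 5P = 5P - 42, giving 93 = 10P, P = 9.3, q = 4.5.
New expenditure = 9.3 × 4.5 = 41.85.

41.85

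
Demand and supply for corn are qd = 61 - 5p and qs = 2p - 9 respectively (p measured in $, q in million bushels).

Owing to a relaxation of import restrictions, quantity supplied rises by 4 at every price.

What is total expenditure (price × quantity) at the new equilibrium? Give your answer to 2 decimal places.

130.65

Solve the original market: 61 - 5p = 2p - 9, hence p = 10 and q = 11.
With the change applied: demand qd = 61 - 5p, supply qs = 2p - 5.
New equilibrium: 61 - 5p = 2p - 5 ⇒ 66 = 7p ⇒ p = 66/7 ≈ 9.4286, q = 97/7 ≈ 13.8571.
New expenditure = 9.4286 × 13.8571 = 130.65.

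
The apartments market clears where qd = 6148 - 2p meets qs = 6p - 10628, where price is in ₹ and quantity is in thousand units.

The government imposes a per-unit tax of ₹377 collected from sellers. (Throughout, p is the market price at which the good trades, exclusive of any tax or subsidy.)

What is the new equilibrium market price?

2379.75

Before the shock: 6148 - 2p = 6p - 10628 ⇒ 16776 = 8p ⇒ p = 2097, q = 1954.
Since sellers keep the price net of the tax, the effective supply curve becomes qs = 6p - 12890.
Equate the new curves: 6148 - 2p = 6p - 12890, giving 19038 = 8p, p = 2379.75, q = 1388.5.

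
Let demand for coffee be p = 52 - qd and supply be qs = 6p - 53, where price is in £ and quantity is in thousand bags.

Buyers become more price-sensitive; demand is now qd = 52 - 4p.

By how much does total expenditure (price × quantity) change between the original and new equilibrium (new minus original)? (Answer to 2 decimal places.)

Original equilibrium: 52 - p = 6p - 53 gives 105 = 7p, so p = 15 and q = 37.
The shock moves the curves to qd = 52 - 4p and qs = 6p - 53.
Setting them equal: 52 - 4p = 6p - 53 → 105 = 10p, so p = 10.5 and q = 10.
Expenditure moves from 15×37 = 555 to 10.5×10 = 105; change = -450.00.

-450.00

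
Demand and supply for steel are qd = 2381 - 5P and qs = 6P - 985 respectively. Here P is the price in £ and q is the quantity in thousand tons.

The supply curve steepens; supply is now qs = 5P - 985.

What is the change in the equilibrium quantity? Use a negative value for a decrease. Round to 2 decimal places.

-153.00

Original equilibrium: 2381 - 5P = 6P - 985 gives 3366 = 11P, so P = 306 and q = 851.
With the change applied: demand qd = 2381 - 5P, supply qs = 5P - 985.
New equilibrium: 2381 - 5P = 5P - 985 ⇒ 3366 = 10P ⇒ P = 336.6, q = 698.
Δq = 698 − 851 = -153.00.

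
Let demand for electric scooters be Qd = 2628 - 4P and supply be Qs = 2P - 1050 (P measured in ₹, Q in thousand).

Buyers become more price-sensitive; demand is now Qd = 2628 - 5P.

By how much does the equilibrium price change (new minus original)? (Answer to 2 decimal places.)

-87.57

Original equilibrium: 2628 - 4P = 2P - 1050 gives 3678 = 6P, so P = 613 and Q = 176.
After the shift, demand is Qd = 2628 - 5P and supply is Qs = 2P - 1050.
Clearing the new market: 2628 - 5P = 2P - 1050, so P = 3678/7 ≈ 525.4286 and Q = 6/7 ≈ 0.8571.
ΔP = 525.4286 − 613 = -87.57.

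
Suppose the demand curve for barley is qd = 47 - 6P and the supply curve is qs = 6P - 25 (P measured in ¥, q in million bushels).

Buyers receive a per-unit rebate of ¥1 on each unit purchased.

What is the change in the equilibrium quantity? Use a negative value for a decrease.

Before the shock: 47 - 6P = 6P - 25 ⇒ 72 = 12P ⇒ P = 6, q = 11.
Since buyers' out-of-pocket price is the market price minus the rebate, the effective demand curve becomes qd = 53 - 6P.
Clearing the new market: 53 - 6P = 6P - 25, so P = 6.5 and q = 14.
Δq = 14 − 11 = +3.

+3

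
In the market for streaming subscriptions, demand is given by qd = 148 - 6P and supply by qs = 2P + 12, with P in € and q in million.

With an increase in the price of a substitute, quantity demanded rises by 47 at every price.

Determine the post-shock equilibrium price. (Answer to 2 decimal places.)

Before the shock: 148 - 6P = 2P + 12 ⇒ 136 = 8P ⇒ P = 17, q = 46.
The shock moves the curves to qd = 195 - 6P and qs = 2P + 12.
Clearing the new market: 195 - 6P = 2P + 12, so P = 22.875 and q = 57.75.

22.88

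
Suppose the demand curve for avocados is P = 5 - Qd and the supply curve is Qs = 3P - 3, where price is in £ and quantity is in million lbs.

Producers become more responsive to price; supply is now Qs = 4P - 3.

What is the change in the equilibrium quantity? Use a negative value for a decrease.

Original equilibrium: 5 - P = 3P - 3 gives 8 = 4P, so P = 2 and Q = 3.
With the change applied: demand Qd = 5 - P, supply Qs = 4P - 3.
New equilibrium: 5 - P = 4P - 3 ⇒ 8 = 5P ⇒ P = 1.6, Q = 3.4.
ΔQ = 3.4 − 3 = +0.4.

+0.4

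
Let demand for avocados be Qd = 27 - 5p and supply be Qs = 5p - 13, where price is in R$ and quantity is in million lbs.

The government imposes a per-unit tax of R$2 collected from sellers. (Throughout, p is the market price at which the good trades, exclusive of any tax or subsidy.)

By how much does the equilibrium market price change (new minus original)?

+1

Before the shock: 27 - 5p = 5p - 13 ⇒ 40 = 10p ⇒ p = 4, Q = 7.
Since sellers keep the price net of the tax, the effective supply curve becomes Qs = 5p - 23.
Setting them equal: 27 - 5p = 5p - 23 → 50 = 10p, so p = 5 and Q = 2.
Δp = 5 − 4 = +1.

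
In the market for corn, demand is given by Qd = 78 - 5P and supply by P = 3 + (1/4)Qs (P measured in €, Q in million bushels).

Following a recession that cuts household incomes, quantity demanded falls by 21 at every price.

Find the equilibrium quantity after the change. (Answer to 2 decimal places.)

Initially, 78 - 5P = 4P - 12, so 90 = 9P and P = 10, Q = 28.
With the change applied: demand Qd = 57 - 5P, supply Qs = 4P - 12.
Setting them equal: 57 - 5P = 4P - 12 → 69 = 9P, so P = 23/3 ≈ 7.6667 and Q = 56/3 ≈ 18.6667.

18.67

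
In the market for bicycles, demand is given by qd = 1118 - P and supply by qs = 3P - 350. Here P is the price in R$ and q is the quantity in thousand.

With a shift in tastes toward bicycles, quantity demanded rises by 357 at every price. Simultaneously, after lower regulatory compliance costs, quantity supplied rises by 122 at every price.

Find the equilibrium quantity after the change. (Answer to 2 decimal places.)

1049.25

Original equilibrium: 1118 - P = 3P - 350 gives 1468 = 4P, so P = 367 and q = 751.
The new curves are qd = 1475 - P (demand) and qs = 3P - 228 (supply).
New equilibrium: 1475 - P = 3P - 228 ⇒ 1703 = 4P ⇒ P = 425.75, q = 1049.25.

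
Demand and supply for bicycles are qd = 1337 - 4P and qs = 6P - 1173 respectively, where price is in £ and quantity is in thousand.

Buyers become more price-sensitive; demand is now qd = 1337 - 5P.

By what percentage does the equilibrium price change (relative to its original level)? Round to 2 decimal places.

Before the shock: 1337 - 4P = 6P - 1173 ⇒ 2510 = 10P ⇒ P = 251, q = 333.
The shock moves the curves to qd = 1337 - 5P and qs = 6P - 1173.
New equilibrium: 1337 - 5P = 6P - 1173 ⇒ 2510 = 11P ⇒ P = 2510/11 ≈ 228.1818, q = 2157/11 ≈ 196.0909.
%ΔP = (228.1818 − 251) / 251 × 100 = -9.09%.

-9.09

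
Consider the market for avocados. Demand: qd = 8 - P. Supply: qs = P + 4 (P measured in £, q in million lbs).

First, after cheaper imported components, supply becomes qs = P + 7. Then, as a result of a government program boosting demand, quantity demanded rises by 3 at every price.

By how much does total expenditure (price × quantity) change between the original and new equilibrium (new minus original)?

Solve the original market: 8 - P = P + 4, hence P = 2 and q = 6.
With the change applied: demand qd = 11 - P, supply qs = P + 7.
New equilibrium: 11 - P = P + 7 ⇒ 4 = 2P ⇒ P = 2, q = 9.
Expenditure moves from 2×6 = 12 to 2×9 = 18; change = +6.

+6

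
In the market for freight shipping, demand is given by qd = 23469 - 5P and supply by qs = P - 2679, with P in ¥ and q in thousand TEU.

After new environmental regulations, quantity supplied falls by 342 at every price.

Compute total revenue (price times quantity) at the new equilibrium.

Original equilibrium: 23469 - 5P = P - 2679 gives 26148 = 6P, so P = 4358 and q = 1679.
After the shift, demand is qd = 23469 - 5P and supply is qs = P - 3021.
Equate the new curves: 23469 - 5P = P - 3021, giving 26490 = 6P, P = 4415, q = 1394.
New expenditure = 4415 × 1394 = 6154510.

6154510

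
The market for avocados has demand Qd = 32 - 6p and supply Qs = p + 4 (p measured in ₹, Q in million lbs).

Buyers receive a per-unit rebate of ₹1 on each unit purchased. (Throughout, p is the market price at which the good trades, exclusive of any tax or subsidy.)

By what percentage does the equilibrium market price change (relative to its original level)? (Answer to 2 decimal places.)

+21.43

Solve the original market: 32 - 6p = p + 4, hence p = 4 and Q = 8.
Since buyers' out-of-pocket price is the market price minus the rebate, the effective demand curve becomes Qd = 38 - 6p.
Setting them equal: 38 - 6p = p + 4 → 34 = 7p, so p = 34/7 ≈ 4.8571 and Q = 62/7 ≈ 8.8571.
%Δp = (4.8571 − 4) / 4 × 100 = +21.43%.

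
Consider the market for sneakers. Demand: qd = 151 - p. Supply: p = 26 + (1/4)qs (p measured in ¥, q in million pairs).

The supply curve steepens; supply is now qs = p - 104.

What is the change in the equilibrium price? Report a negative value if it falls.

Initially, 151 - p = 4p - 104, so 255 = 5p and p = 51, q = 100.
The shock moves the curves to qd = 151 - p and qs = p - 104.
Equate the new curves: 151 - p = p - 104, giving 255 = 2p, p = 127.5, q = 23.5.
Δp = 127.5 − 51 = +76.5.

+76.5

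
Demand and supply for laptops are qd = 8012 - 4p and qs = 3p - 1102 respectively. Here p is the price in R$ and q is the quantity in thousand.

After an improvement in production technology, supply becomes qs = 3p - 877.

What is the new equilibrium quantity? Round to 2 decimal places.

2932.57

Original equilibrium: 8012 - 4p = 3p - 1102 gives 9114 = 7p, so p = 1302 and q = 2804.
The shock moves the curves to qd = 8012 - 4p and qs = 3p - 877.
Clearing the new market: 8012 - 4p = 3p - 877, so p = 8889/7 ≈ 1269.8571 and q = 20528/7 ≈ 2932.5714.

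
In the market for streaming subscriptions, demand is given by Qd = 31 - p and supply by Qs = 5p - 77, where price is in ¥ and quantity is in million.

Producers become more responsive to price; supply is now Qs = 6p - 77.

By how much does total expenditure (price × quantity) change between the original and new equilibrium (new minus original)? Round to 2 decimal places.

Original equilibrium: 31 - p = 5p - 77 gives 108 = 6p, so p = 18 and Q = 13.
After the shift, demand is Qd = 31 - p and supply is Qs = 6p - 77.
Equate the new curves: 31 - p = 6p - 77, giving 108 = 7p, p = 108/7 ≈ 15.4286, Q = 109/7 ≈ 15.5714.
Expenditure moves from 18×13 = 234 to 15.4286×15.5714 = 240.2449; change = +6.24.

+6.24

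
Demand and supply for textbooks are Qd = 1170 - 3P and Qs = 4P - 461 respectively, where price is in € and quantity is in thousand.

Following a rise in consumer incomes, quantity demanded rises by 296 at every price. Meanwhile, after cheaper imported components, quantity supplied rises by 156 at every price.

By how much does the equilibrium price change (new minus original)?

+20

Initially, 1170 - 3P = 4P - 461, so 1631 = 7P and P = 233, Q = 471.
With the change applied: demand Qd = 1466 - 3P, supply Qs = 4P - 305.
Clearing the new market: 1466 - 3P = 4P - 305, so P = 253 and Q = 707.
ΔP = 253 − 233 = +20.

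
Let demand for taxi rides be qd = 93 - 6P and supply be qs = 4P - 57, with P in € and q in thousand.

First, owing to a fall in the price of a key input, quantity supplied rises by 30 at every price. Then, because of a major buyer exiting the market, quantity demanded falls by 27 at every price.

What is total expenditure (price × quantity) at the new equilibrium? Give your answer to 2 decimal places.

Before the shock: 93 - 6P = 4P - 57 ⇒ 150 = 10P ⇒ P = 15, q = 3.
The new curves are qd = 66 - 6P (demand) and qs = 4P - 27 (supply).
Clearing the new market: 66 - 6P = 4P - 27, so P = 9.3 and q = 10.2.
New expenditure = 9.3 × 10.2 = 94.86.

94.86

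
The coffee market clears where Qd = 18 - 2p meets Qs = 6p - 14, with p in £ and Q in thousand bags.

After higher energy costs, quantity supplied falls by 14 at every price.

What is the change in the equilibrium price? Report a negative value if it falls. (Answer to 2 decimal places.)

+1.75

Initially, 18 - 2p = 6p - 14, so 32 = 8p and p = 4, Q = 10.
After the shift, demand is Qd = 18 - 2p and supply is Qs = 6p - 28.
New equilibrium: 18 - 2p = 6p - 28 ⇒ 46 = 8p ⇒ p = 5.75, Q = 6.5.
Δp = 5.75 − 4 = +1.75.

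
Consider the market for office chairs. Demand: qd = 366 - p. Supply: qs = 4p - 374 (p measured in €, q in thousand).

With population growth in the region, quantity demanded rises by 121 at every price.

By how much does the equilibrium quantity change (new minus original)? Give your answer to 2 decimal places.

Solve the original market: 366 - p = 4p - 374, hence p = 148 and q = 218.
The shock moves the curves to qd = 487 - p and qs = 4p - 374.
New equilibrium: 487 - p = 4p - 374 ⇒ 861 = 5p ⇒ p = 172.2, q = 314.8.
Δq = 314.8 − 218 = +96.80.

+96.80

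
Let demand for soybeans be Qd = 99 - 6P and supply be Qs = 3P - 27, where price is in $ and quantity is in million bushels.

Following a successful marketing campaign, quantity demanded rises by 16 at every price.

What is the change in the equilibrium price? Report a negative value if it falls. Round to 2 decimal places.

Original equilibrium: 99 - 6P = 3P - 27 gives 126 = 9P, so P = 14 and Q = 15.
The new curves are Qd = 115 - 6P (demand) and Qs = 3P - 27 (supply).
Setting them equal: 115 - 6P = 3P - 27 → 142 = 9P, so P = 142/9 ≈ 15.7778 and Q = 61/3 ≈ 20.3333.
ΔP = 15.7778 − 14 = +1.78.

+1.78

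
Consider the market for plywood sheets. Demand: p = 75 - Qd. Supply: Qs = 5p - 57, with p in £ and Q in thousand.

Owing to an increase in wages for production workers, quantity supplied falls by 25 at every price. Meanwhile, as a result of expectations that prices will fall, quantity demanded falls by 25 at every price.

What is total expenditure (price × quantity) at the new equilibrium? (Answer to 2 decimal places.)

616.00

Before the shock: 75 - p = 5p - 57 ⇒ 132 = 6p ⇒ p = 22, Q = 53.
The shock moves the curves to Qd = 50 - p and Qs = 5p - 82.
Clearing the new market: 50 - p = 5p - 82, so p = 22 and Q = 28.
New expenditure = 22 × 28 = 616.00.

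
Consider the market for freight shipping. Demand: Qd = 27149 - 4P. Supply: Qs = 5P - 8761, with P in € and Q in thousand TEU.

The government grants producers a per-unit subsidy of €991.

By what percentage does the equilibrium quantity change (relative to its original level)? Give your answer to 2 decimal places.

+19.68

Solve the original market: 27149 - 4P = 5P - 8761, hence P = 3990 and Q = 11189.
Since sellers receive the price plus the subsidy, the effective supply curve becomes Qs = 5P - 3806.
Setting them equal: 27149 - 4P = 5P - 3806 → 30955 = 9P, so P = 30955/9 ≈ 3439.4444 and Q = 120521/9 ≈ 13391.2222.
%ΔQ = (13391.2222 − 11189) / 11189 × 100 = +19.68%.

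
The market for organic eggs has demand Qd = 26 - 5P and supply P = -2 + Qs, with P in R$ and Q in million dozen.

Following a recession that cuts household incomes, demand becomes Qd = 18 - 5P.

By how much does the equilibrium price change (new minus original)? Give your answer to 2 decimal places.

-1.33

Original equilibrium: 26 - 5P = P + 2 gives 24 = 6P, so P = 4 and Q = 6.
With the change applied: demand Qd = 18 - 5P, supply Qs = P + 2.
Clearing the new market: 18 - 5P = P + 2, so P = 8/3 ≈ 2.6667 and Q = 14/3 ≈ 4.6667.
ΔP = 2.6667 − 4 = -1.33.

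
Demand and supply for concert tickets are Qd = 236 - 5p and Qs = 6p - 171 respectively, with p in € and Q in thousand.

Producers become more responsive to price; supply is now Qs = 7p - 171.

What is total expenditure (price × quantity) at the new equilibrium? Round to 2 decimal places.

2252.63

Solve the original market: 236 - 5p = 6p - 171, hence p = 37 and Q = 51.
After the shift, demand is Qd = 236 - 5p and supply is Qs = 7p - 171.
Setting them equal: 236 - 5p = 7p - 171 → 407 = 12p, so p = 407/12 ≈ 33.9167 and Q = 797/12 ≈ 66.4167.
New expenditure = 33.9167 × 66.4167 = 2252.63.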